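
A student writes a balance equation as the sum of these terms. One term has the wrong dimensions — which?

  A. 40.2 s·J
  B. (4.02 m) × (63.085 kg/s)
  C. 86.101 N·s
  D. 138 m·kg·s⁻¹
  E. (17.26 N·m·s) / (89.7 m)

A.

Reduce each to base SI dimensions:
  A. J·s = N·m·s = kg·m²·s⁻¹
  B. [m] · [kg·s⁻¹] = kg·m·s⁻¹
  C. N·s = kg·m·s⁻²·s = kg·m·s⁻¹
  D. kg·m·s⁻¹
  E. [kg·m²·s⁻¹] / [m] = kg·m·s⁻¹
All reduce to kg·m·s⁻¹ except A., which is kg·m²·s⁻¹.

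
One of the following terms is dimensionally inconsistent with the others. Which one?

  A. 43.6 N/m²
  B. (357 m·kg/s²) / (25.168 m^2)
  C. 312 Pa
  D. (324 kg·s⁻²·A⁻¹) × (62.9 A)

Work out the base dimensions of each:
  A. N·m⁻² = kg·m·s⁻²·m⁻² = kg·m⁻¹·s⁻²
  B. [kg·m·s⁻²] / [m²] = kg·m⁻¹·s⁻²
  C. Pa = N·m⁻² = kg·m⁻¹·s⁻²
  D. [kg·s⁻²·A⁻¹] · [A] = kg·s⁻²
All reduce to kg·m⁻¹·s⁻² except D., which is kg·s⁻².

D.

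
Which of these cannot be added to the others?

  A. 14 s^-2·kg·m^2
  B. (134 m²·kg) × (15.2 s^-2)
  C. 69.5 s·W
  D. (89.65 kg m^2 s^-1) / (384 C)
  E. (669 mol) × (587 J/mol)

Dimensions:
  A. kg·m²·s⁻²
  B. [kg·m²] · [s⁻²] = kg·m²·s⁻²
  C. W·s = J·s⁻¹·s = kg·m²·s⁻²
  D. [kg·m²·s⁻¹] / [s·A] = kg·m²·s⁻²·A⁻¹
  E. [mol] · [kg·m²·s⁻²·mol⁻¹] = kg·m²·s⁻²
All reduce to kg·m²·s⁻² except D., which is kg·m²·s⁻²·A⁻¹.

D.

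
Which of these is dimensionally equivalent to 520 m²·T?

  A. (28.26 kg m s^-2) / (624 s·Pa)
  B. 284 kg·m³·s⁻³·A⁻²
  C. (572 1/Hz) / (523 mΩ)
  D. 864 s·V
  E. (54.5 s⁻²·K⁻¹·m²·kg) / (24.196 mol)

D.

Reference: T·m² = Wb·m⁻²·m² = kg·m²·s⁻²·A⁻¹.
Each option:
  A. [kg·m·s⁻²] / [kg·m⁻¹·s⁻¹] = m²·s⁻¹
  B. kg·m³·s⁻³·A⁻²
  C. [s] / [kg·m²·s⁻³·A⁻²] = kg⁻¹·m⁻²·s⁴·A²
  D. V·s = J·C⁻¹·s = kg·m²·s⁻²·A⁻¹  ← same
  E. [kg·m²·s⁻²·K⁻¹] / [mol] = kg·m²·s⁻²·K⁻¹·mol⁻¹
Only D. matches kg·m²·s⁻²·A⁻¹.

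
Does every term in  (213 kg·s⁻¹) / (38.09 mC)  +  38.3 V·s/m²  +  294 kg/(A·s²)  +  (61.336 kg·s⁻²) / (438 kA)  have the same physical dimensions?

Expand each in SI base units:
  (213 kg·s⁻¹) / (38.09 mC):  [kg·s⁻¹] / [s·A] = kg·s⁻²·A⁻¹
  38.3 V·s/m²:  V·s·m⁻² = J·C⁻¹·s·m⁻² = kg·s⁻²·A⁻¹
  294 kg/(A·s²):  kg·s⁻²·A⁻¹
  (61.336 kg·s⁻²) / (438 kA):  [kg·s⁻²] / [A] = kg·s⁻²·A⁻¹
Every term reduces to kg·s⁻²·A⁻¹.

Yes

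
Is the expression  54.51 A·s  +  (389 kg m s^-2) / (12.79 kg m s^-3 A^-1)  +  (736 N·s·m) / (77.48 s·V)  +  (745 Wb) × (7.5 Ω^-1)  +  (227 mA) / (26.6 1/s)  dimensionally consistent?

Reduce each to base SI dimensions:
  54.51 A·s:  A·s = s·A
  (389 kg m s^-2) / (12.79 kg m s^-3 A^-1):  [kg·m·s⁻²] / [kg·m·s⁻³·A⁻¹] = s·A
  (736 N·s·m) / (77.48 s·V):  [kg·m²·s⁻¹] / [kg·m²·s⁻²·A⁻¹] = s·A
  (745 Wb) × (7.5 Ω^-1):  [kg·m²·s⁻²·A⁻¹] · [kg⁻¹·m⁻²·s³·A²] = s·A
  (227 mA) / (26.6 1/s):  [A] / [s⁻¹] = s·A
Every term reduces to s·A.

Yes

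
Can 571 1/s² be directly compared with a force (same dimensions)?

No

In SI base units:
  571 1/s²:  s⁻²
  a force:  [force] = kg·m·s⁻²
s⁻² ≠ kg·m·s⁻², so they cannot be added.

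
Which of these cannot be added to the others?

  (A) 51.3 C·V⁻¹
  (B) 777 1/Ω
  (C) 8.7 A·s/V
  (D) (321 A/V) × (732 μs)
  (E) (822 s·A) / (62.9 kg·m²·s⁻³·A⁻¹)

(B)

Expand each in SI base units:
  (A) C·V⁻¹ = s·A·(J·C⁻¹)⁻¹ = kg⁻¹·m⁻²·s⁴·A²
  (B) Ω⁻¹ = (V·A⁻¹)⁻¹ = kg⁻¹·m⁻²·s³·A²
  (C) A·s·V⁻¹ = A·s·(J·C⁻¹)⁻¹ = kg⁻¹·m⁻²·s⁴·A²
  (D) [kg⁻¹·m⁻²·s³·A²] · [s] = kg⁻¹·m⁻²·s⁴·A²
  (E) [s·A] / [kg·m²·s⁻³·A⁻¹] = kg⁻¹·m⁻²·s⁴·A²
All reduce to kg⁻¹·m⁻²·s⁴·A² except (B), which is kg⁻¹·m⁻²·s³·A².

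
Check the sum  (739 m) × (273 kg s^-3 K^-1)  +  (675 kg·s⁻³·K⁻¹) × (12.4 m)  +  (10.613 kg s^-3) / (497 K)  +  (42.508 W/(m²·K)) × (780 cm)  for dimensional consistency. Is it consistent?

No

In SI base units:
  (739 m) × (273 kg s^-3 K^-1):  [m] · [kg·s⁻³·K⁻¹] = kg·m·s⁻³·K⁻¹
  (675 kg·s⁻³·K⁻¹) × (12.4 m):  [kg·s⁻³·K⁻¹] · [m] = kg·m·s⁻³·K⁻¹
  (10.613 kg s^-3) / (497 K):  [kg·s⁻³] / [K] = kg·s⁻³·K⁻¹
  (42.508 W/(m²·K)) × (780 cm):  [kg·s⁻³·K⁻¹] · [m] = kg·m·s⁻³·K⁻¹
The terms do not share a single dimension (kg·m·s⁻³·K⁻¹ vs kg·s⁻³·K⁻¹).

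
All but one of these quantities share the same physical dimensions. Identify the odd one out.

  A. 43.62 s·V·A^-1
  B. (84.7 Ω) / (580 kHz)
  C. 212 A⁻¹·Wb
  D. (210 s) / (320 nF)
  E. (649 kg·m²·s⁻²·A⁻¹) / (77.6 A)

D.

Dimensions:
  A. V·s·A⁻¹ = J·C⁻¹·s·A⁻¹ = kg·m²·s⁻²·A⁻²
  B. [kg·m²·s⁻³·A⁻²] / [s⁻¹] = kg·m²·s⁻²·A⁻²
  C. Wb·A⁻¹ = V·s·A⁻¹ = kg·m²·s⁻²·A⁻²
  D. [s] / [kg⁻¹·m⁻²·s⁴·A²] = kg·m²·s⁻³·A⁻²
  E. [kg·m²·s⁻²·A⁻¹] / [A] = kg·m²·s⁻²·A⁻²
All reduce to kg·m²·s⁻²·A⁻² except D., which is kg·m²·s⁻³·A⁻².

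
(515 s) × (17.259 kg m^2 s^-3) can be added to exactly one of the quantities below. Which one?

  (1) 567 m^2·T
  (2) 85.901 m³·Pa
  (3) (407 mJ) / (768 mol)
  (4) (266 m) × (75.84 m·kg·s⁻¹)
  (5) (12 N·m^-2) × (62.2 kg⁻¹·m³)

Reference: [s] · [kg·m²·s⁻³] = kg·m²·s⁻².
Each option:
  (1) T·m² = Wb·m⁻²·m² = kg·m²·s⁻²·A⁻¹
  (2) Pa·m³ = N·m⁻²·m³ = kg·m²·s⁻²  ← same
  (3) [kg·m²·s⁻²] / [mol] = kg·m²·s⁻²·mol⁻¹
  (4) [m] · [kg·m·s⁻¹] = kg·m²·s⁻¹
  (5) [kg·m⁻¹·s⁻²] · [kg⁻¹·m³] = m²·s⁻²
Only (2) matches kg·m²·s⁻².

(2)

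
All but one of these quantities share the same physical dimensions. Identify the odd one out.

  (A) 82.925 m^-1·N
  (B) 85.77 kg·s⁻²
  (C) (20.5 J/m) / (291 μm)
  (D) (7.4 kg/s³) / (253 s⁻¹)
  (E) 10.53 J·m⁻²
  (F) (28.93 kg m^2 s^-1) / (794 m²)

Expand each in SI base units:
  (A) N·m⁻¹ = kg·m·s⁻²·m⁻¹ = kg·s⁻²
  (B) kg·s⁻²
  (C) [kg·m·s⁻²] / [m] = kg·s⁻²
  (D) [kg·s⁻³] / [s⁻¹] = kg·s⁻²
  (E) J·m⁻² = N·m·m⁻² = kg·s⁻²
  (F) [kg·m²·s⁻¹] / [m²] = kg·s⁻¹
All reduce to kg·s⁻² except (F), which is kg·s⁻¹.

(F)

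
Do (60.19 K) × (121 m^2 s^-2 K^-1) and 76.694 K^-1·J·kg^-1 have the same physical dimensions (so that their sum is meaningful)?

Reduce each to base SI dimensions:
  (60.19 K) × (121 m^2 s^-2 K^-1):  [K] · [m²·s⁻²·K⁻¹] = m²·s⁻²
  76.694 K^-1·J·kg^-1:  J·kg⁻¹·K⁻¹ = N·m·kg⁻¹·K⁻¹ = m²·s⁻²·K⁻¹
m²·s⁻² ≠ m²·s⁻²·K⁻¹, so they cannot be added.

No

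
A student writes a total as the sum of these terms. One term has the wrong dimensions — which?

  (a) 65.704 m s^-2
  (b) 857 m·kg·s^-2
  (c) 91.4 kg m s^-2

(a)

Work out the base dimensions of each:
  (a) m·s⁻²
  (b) kg·m·s⁻²
  (c) kg·m·s⁻²
All reduce to kg·m·s⁻² except (a), which is m·s⁻².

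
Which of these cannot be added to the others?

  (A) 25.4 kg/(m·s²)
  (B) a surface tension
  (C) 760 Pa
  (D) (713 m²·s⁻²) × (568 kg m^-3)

In SI base units:
  (A) kg·m⁻¹·s⁻²
  (B) [surface tension] = kg·s⁻²
  (C) Pa = N·m⁻² = kg·m⁻¹·s⁻²
  (D) [m²·s⁻²] · [kg·m⁻³] = kg·m⁻¹·s⁻²
All reduce to kg·m⁻¹·s⁻² except (B), which is kg·s⁻².

(B)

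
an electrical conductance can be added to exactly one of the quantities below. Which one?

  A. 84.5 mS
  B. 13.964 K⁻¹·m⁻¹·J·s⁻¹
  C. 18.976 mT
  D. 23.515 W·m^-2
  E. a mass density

Reference: [electrical conductance] = kg⁻¹·m⁻²·s³·A².
Each option:
  A. S = Ω⁻¹ = kg⁻¹·m⁻²·s³·A²  ← same
  B. J·s⁻¹·m⁻¹·K⁻¹ = N·m·s⁻¹·m⁻¹·K⁻¹ = kg·m·s⁻³·K⁻¹
  C. T = Wb·m⁻² = kg·s⁻²·A⁻¹
  D. W·m⁻² = J·s⁻¹·m⁻² = kg·s⁻³
  E. [mass density] = kg·m⁻³
Only A. matches kg⁻¹·m⁻²·s³·A².

A.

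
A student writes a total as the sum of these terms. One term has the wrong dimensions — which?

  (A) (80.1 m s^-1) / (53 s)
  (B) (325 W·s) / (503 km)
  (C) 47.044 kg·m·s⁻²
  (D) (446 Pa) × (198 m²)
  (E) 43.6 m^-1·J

Expand each in SI base units:
  (A) [m·s⁻¹] / [s] = m·s⁻²
  (B) [kg·m²·s⁻²] / [m] = kg·m·s⁻²
  (C) kg·m·s⁻²
  (D) [kg·m⁻¹·s⁻²] · [m²] = kg·m·s⁻²
  (E) J·m⁻¹ = N·m·m⁻¹ = kg·m·s⁻²
All reduce to kg·m·s⁻² except (A), which is m·s⁻².

(A)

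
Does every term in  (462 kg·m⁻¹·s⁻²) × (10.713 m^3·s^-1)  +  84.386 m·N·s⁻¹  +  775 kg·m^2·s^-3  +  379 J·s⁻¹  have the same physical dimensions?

Yes

Work out the base dimensions of each:
  (462 kg·m⁻¹·s⁻²) × (10.713 m^3·s^-1):  [kg·m⁻¹·s⁻²] · [m³·s⁻¹] = kg·m²·s⁻³
  84.386 m·N·s⁻¹:  N·m·s⁻¹ = kg·m·s⁻²·m·s⁻¹ = kg·m²·s⁻³
  775 kg·m^2·s^-3:  kg·m²·s⁻³
  379 J·s⁻¹:  J·s⁻¹ = N·m·s⁻¹ = kg·m²·s⁻³
Every term reduces to kg·m²·s⁻³.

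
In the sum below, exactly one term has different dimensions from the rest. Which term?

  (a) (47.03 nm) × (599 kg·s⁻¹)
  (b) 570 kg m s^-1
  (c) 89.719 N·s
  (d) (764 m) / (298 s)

Expand each in SI base units:
  (a) [m] · [kg·s⁻¹] = kg·m·s⁻¹
  (b) kg·m·s⁻¹
  (c) N·s = kg·m·s⁻²·s = kg·m·s⁻¹
  (d) [m] / [s] = m·s⁻¹
All reduce to kg·m·s⁻¹ except (d), which is m·s⁻¹.

(d)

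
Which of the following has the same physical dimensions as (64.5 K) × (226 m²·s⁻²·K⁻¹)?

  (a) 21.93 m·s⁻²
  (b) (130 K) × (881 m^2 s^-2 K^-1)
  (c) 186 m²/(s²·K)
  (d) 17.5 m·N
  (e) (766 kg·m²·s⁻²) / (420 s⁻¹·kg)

Reference: [K] · [m²·s⁻²·K⁻¹] = m²·s⁻².
Each option:
  (a) m·s⁻²
  (b) [K] · [m²·s⁻²·K⁻¹] = m²·s⁻²  ← same
  (c) m²·s⁻²·K⁻¹
  (d) N·m = kg·m·s⁻²·m = kg·m²·s⁻²
  (e) [kg·m²·s⁻²] / [kg·s⁻¹] = m²·s⁻¹
Only (b) matches m²·s⁻².

(b)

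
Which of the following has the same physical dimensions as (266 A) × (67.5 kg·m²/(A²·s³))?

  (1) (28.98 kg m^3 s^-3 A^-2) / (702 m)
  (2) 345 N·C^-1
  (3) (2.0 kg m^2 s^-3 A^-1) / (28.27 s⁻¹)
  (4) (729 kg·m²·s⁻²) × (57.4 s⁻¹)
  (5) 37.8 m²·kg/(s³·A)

Reference: [A] · [kg·m²·s⁻³·A⁻²] = kg·m²·s⁻³·A⁻¹.
Each option:
  (1) [kg·m³·s⁻³·A⁻²] / [m] = kg·m²·s⁻³·A⁻²
  (2) N·C⁻¹ = kg·m·s⁻²·(s·A)⁻¹ = kg·m·s⁻³·A⁻¹
  (3) [kg·m²·s⁻³·A⁻¹] / [s⁻¹] = kg·m²·s⁻²·A⁻¹
  (4) [kg·m²·s⁻²] · [s⁻¹] = kg·m²·s⁻³
  (5) kg·m²·s⁻³·A⁻¹  ← same
Only (5) matches kg·m²·s⁻³·A⁻¹.

(5)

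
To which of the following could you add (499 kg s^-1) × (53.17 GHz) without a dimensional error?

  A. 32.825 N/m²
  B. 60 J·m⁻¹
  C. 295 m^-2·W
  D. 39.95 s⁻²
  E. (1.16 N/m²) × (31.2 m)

Reference: [kg·s⁻¹] · [s⁻¹] = kg·s⁻².
Each option:
  A. N·m⁻² = kg·m·s⁻²·m⁻² = kg·m⁻¹·s⁻²
  B. J·m⁻¹ = N·m·m⁻¹ = kg·m·s⁻²
  C. W·m⁻² = J·s⁻¹·m⁻² = kg·s⁻³
  D. s⁻²
  E. [kg·m⁻¹·s⁻²] · [m] = kg·s⁻²  ← same
Only E. matches kg·s⁻².

E.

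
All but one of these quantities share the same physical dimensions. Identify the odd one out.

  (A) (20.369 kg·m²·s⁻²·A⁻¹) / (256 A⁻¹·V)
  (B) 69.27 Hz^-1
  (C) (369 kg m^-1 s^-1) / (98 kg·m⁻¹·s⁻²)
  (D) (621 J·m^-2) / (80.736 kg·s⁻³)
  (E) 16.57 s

(A)

Work out the base dimensions of each:
  (A) [kg·m²·s⁻²·A⁻¹] / [kg·m²·s⁻³·A⁻²] = s·A
  (B) Hz⁻¹ = (s⁻¹)⁻¹ = s
  (C) [kg·m⁻¹·s⁻¹] / [kg·m⁻¹·s⁻²] = s
  (D) [kg·s⁻²] / [kg·s⁻³] = s
  (E) s
All reduce to s except (A), which is s·A.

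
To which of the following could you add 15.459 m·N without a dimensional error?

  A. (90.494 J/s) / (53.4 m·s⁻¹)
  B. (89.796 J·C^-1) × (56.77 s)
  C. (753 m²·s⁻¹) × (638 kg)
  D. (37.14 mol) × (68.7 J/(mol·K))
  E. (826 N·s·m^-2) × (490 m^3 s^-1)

Reference: N·m = kg·m·s⁻²·m = kg·m²·s⁻².
Each option:
  A. [kg·m²·s⁻³] / [m·s⁻¹] = kg·m·s⁻²
  B. [kg·m²·s⁻³·A⁻¹] · [s] = kg·m²·s⁻²·A⁻¹
  C. [m²·s⁻¹] · [kg] = kg·m²·s⁻¹
  D. [mol] · [kg·m²·s⁻²·K⁻¹·mol⁻¹] = kg·m²·s⁻²·K⁻¹
  E. [kg·m⁻¹·s⁻¹] · [m³·s⁻¹] = kg·m²·s⁻²  ← same
Only E. matches kg·m²·s⁻².

E.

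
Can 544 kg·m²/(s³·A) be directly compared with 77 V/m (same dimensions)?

Work out the base dimensions of each:
  544 kg·m²/(s³·A):  kg·m²·s⁻³·A⁻¹
  77 V/m:  V·m⁻¹ = J·C⁻¹·m⁻¹ = kg·m·s⁻³·A⁻¹
kg·m²·s⁻³·A⁻¹ ≠ kg·m·s⁻³·A⁻¹, so they cannot be added.

No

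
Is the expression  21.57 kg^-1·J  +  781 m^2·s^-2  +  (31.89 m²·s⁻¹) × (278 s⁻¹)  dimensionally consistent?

Expand each in SI base units:
  21.57 kg^-1·J:  J·kg⁻¹ = N·m·kg⁻¹ = m²·s⁻²
  781 m^2·s^-2:  m²·s⁻²
  (31.89 m²·s⁻¹) × (278 s⁻¹):  [m²·s⁻¹] · [s⁻¹] = m²·s⁻²
Every term reduces to m²·s⁻².

Yes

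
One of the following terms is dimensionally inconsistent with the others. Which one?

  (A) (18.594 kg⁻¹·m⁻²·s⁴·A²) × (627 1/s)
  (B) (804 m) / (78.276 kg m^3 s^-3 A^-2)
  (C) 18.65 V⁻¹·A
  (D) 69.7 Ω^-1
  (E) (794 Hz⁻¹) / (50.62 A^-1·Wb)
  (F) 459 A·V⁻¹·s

Reduce each to base SI dimensions:
  (A) [kg⁻¹·m⁻²·s⁴·A²] · [s⁻¹] = kg⁻¹·m⁻²·s³·A²
  (B) [m] / [kg·m³·s⁻³·A⁻²] = kg⁻¹·m⁻²·s³·A²
  (C) A·V⁻¹ = A·(J·C⁻¹)⁻¹ = kg⁻¹·m⁻²·s³·A²
  (D) Ω⁻¹ = (V·A⁻¹)⁻¹ = kg⁻¹·m⁻²·s³·A²
  (E) [s] / [kg·m²·s⁻²·A⁻²] = kg⁻¹·m⁻²·s³·A²
  (F) A·s·V⁻¹ = A·s·(J·C⁻¹)⁻¹ = kg⁻¹·m⁻²·s⁴·A²
All reduce to kg⁻¹·m⁻²·s³·A² except (F), which is kg⁻¹·m⁻²·s⁴·A².

(F)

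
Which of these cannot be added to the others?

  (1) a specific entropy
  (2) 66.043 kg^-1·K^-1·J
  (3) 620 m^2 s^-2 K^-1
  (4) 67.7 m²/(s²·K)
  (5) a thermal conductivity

(5)

Expand each in SI base units:
  (1) [specific entropy] = m²·s⁻²·K⁻¹
  (2) J·kg⁻¹·K⁻¹ = N·m·kg⁻¹·K⁻¹ = m²·s⁻²·K⁻¹
  (3) m²·s⁻²·K⁻¹
  (4) m²·s⁻²·K⁻¹
  (5) [thermal conductivity] = kg·m·s⁻³·K⁻¹
All reduce to m²·s⁻²·K⁻¹ except (5), which is kg·m·s⁻³·K⁻¹.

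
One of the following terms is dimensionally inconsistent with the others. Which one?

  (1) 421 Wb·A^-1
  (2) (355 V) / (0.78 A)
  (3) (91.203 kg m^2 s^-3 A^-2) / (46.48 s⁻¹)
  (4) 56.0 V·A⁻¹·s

(2)

Work out the base dimensions of each:
  (1) Wb·A⁻¹ = V·s·A⁻¹ = kg·m²·s⁻²·A⁻²
  (2) [kg·m²·s⁻³·A⁻¹] / [A] = kg·m²·s⁻³·A⁻²
  (3) [kg·m²·s⁻³·A⁻²] / [s⁻¹] = kg·m²·s⁻²·A⁻²
  (4) V·s·A⁻¹ = J·C⁻¹·s·A⁻¹ = kg·m²·s⁻²·A⁻²
All reduce to kg·m²·s⁻²·A⁻² except (2), which is kg·m²·s⁻³·A⁻².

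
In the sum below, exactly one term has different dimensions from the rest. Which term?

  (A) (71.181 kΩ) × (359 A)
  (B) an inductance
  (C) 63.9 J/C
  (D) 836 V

In SI base units:
  (A) [kg·m²·s⁻³·A⁻²] · [A] = kg·m²·s⁻³·A⁻¹
  (B) [inductance] = kg·m²·s⁻²·A⁻²
  (C) J·C⁻¹ = N·m·(s·A)⁻¹ = kg·m²·s⁻³·A⁻¹
  (D) V = J·C⁻¹ = kg·m²·s⁻³·A⁻¹
All reduce to kg·m²·s⁻³·A⁻¹ except (B), which is kg·m²·s⁻²·A⁻².

(B)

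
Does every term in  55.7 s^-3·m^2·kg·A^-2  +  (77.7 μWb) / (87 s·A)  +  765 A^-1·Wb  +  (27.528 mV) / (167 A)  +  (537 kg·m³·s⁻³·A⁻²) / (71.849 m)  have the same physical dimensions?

No

Dimensions:
  55.7 s^-3·m^2·kg·A^-2:  kg·m²·s⁻³·A⁻²
  (77.7 μWb) / (87 s·A):  [kg·m²·s⁻²·A⁻¹] / [s·A] = kg·m²·s⁻³·A⁻²
  765 A^-1·Wb:  Wb·A⁻¹ = V·s·A⁻¹ = kg·m²·s⁻²·A⁻²
  (27.528 mV) / (167 A):  [kg·m²·s⁻³·A⁻¹] / [A] = kg·m²·s⁻³·A⁻²
  (537 kg·m³·s⁻³·A⁻²) / (71.849 m):  [kg·m³·s⁻³·A⁻²] / [m] = kg·m²·s⁻³·A⁻²
The terms do not share a single dimension (kg·m²·s⁻²·A⁻² vs kg·m²·s⁻³·A⁻²).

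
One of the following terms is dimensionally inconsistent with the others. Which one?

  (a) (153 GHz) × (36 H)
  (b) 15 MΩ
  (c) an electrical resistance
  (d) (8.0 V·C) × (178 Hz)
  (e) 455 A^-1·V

(d)

Work out the base dimensions of each:
  (a) [s⁻¹] · [kg·m²·s⁻²·A⁻²] = kg·m²·s⁻³·A⁻²
  (b) Ω = V·A⁻¹ = kg·m²·s⁻³·A⁻²
  (c) [electrical resistance] = kg·m²·s⁻³·A⁻²
  (d) [kg·m²·s⁻²] · [s⁻¹] = kg·m²·s⁻³
  (e) V·A⁻¹ = J·C⁻¹·A⁻¹ = kg·m²·s⁻³·A⁻²
All reduce to kg·m²·s⁻³·A⁻² except (d), which is kg·m²·s⁻³.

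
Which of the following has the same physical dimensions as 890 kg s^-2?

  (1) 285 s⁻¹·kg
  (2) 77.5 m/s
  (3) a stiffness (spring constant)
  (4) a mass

Reference: kg·s⁻².
Each option:
  (1) kg·s⁻¹
  (2) m·s⁻¹
  (3) [stiffness (spring constant)] = kg·s⁻²  ← same
  (4) [mass] = kg
Only (3) matches kg·s⁻².

(3)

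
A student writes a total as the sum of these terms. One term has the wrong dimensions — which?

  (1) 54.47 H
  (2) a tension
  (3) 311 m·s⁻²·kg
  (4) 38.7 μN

In SI base units:
  (1) H = V·s·A⁻¹ = kg·m²·s⁻²·A⁻²
  (2) [tension] = kg·m·s⁻²
  (3) kg·m·s⁻²
  (4) N = kg·m·s⁻²
All reduce to kg·m·s⁻² except (1), which is kg·m²·s⁻²·A⁻².

(1)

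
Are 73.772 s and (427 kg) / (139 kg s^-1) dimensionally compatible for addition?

In SI base units:
  73.772 s:  s
  (427 kg) / (139 kg s^-1):  [kg] / [kg·s⁻¹] = s
Both are s, so they have the same dimensions and can be added.

Yes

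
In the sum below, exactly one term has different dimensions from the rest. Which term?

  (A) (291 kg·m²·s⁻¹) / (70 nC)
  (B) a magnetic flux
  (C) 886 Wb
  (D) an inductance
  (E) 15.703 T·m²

In SI base units:
  (A) [kg·m²·s⁻¹] / [s·A] = kg·m²·s⁻²·A⁻¹
  (B) [magnetic flux] = kg·m²·s⁻²·A⁻¹
  (C) Wb = V·s = kg·m²·s⁻²·A⁻¹
  (D) [inductance] = kg·m²·s⁻²·A⁻²
  (E) T·m² = Wb·m⁻²·m² = kg·m²·s⁻²·A⁻¹
All reduce to kg·m²·s⁻²·A⁻¹ except (D), which is kg·m²·s⁻²·A⁻².

(D)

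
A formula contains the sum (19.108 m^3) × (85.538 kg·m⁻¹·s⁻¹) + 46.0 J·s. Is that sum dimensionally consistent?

Yes

Dimensions:
  (19.108 m^3) × (85.538 kg·m⁻¹·s⁻¹):  [m³] · [kg·m⁻¹·s⁻¹] = kg·m²·s⁻¹
  46.0 J·s:  J·s = N·m·s = kg·m²·s⁻¹
Both are kg·m²·s⁻¹, so they have the same dimensions and can be added.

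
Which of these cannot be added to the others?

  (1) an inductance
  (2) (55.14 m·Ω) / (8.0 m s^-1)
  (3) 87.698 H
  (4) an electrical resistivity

(4)

Reduce each to base SI dimensions:
  (1) [inductance] = kg·m²·s⁻²·A⁻²
  (2) [kg·m³·s⁻³·A⁻²] / [m·s⁻¹] = kg·m²·s⁻²·A⁻²
  (3) H = V·s·A⁻¹ = kg·m²·s⁻²·A⁻²
  (4) [electrical resistivity] = kg·m³·s⁻³·A⁻²
All reduce to kg·m²·s⁻²·A⁻² except (4), which is kg·m³·s⁻³·A⁻².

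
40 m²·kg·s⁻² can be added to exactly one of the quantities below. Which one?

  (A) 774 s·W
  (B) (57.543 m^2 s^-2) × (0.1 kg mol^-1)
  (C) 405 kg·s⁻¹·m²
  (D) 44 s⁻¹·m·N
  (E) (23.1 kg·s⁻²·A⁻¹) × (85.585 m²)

Reference: kg·m²·s⁻².
Each option:
  (A) W·s = J·s⁻¹·s = kg·m²·s⁻²  ← same
  (B) [m²·s⁻²] · [kg·mol⁻¹] = kg·m²·s⁻²·mol⁻¹
  (C) kg·m²·s⁻¹
  (D) N·m·s⁻¹ = kg·m·s⁻²·m·s⁻¹ = kg·m²·s⁻³
  (E) [kg·s⁻²·A⁻¹] · [m²] = kg·m²·s⁻²·A⁻¹
Only (A) matches kg·m²·s⁻².

(A)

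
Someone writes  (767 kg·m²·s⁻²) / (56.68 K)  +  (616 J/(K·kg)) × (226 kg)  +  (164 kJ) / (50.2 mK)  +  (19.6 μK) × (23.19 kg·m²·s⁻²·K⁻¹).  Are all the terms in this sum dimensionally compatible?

Dimensions:
  (767 kg·m²·s⁻²) / (56.68 K):  [kg·m²·s⁻²] / [K] = kg·m²·s⁻²·K⁻¹
  (616 J/(K·kg)) × (226 kg):  [m²·s⁻²·K⁻¹] · [kg] = kg·m²·s⁻²·K⁻¹
  (164 kJ) / (50.2 mK):  [kg·m²·s⁻²] / [K] = kg·m²·s⁻²·K⁻¹
  (19.6 μK) × (23.19 kg·m²·s⁻²·K⁻¹):  [K] · [kg·m²·s⁻²·K⁻¹] = kg·m²·s⁻²
The terms do not share a single dimension (kg·m²·s⁻² vs kg·m²·s⁻²·K⁻¹).

No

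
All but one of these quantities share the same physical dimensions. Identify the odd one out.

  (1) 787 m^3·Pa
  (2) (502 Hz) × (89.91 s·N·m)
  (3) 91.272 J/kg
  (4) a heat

(3)

Reduce each to base SI dimensions:
  (1) Pa·m³ = N·m⁻²·m³ = kg·m²·s⁻²
  (2) [s⁻¹] · [kg·m²·s⁻¹] = kg·m²·s⁻²
  (3) J·kg⁻¹ = N·m·kg⁻¹ = m²·s⁻²
  (4) [heat] = kg·m²·s⁻²
All reduce to kg·m²·s⁻² except (3), which is m²·s⁻².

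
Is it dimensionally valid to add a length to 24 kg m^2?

No

Expand each in SI base units:
  a length:  [length] = m
  24 kg m^2:  kg·m²
m ≠ kg·m², so they cannot be added.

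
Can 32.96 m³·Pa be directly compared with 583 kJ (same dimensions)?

Yes

Work out the base dimensions of each:
  32.96 m³·Pa:  Pa·m³ = N·m⁻²·m³ = kg·m²·s⁻²
  583 kJ:  J = N·m = kg·m²·s⁻²
Both are kg·m²·s⁻², so they have the same dimensions and can be added.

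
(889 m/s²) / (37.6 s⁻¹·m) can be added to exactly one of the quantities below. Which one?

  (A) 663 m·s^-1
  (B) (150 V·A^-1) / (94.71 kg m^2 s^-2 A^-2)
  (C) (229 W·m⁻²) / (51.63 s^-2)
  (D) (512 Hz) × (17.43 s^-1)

(B)

Reference: [m·s⁻²] / [m·s⁻¹] = s⁻¹.
Each option:
  (A) m·s⁻¹
  (B) [kg·m²·s⁻³·A⁻²] / [kg·m²·s⁻²·A⁻²] = s⁻¹  ← same
  (C) [kg·s⁻³] / [s⁻²] = kg·s⁻¹
  (D) [s⁻¹] · [s⁻¹] = s⁻²
Only (B) matches s⁻¹.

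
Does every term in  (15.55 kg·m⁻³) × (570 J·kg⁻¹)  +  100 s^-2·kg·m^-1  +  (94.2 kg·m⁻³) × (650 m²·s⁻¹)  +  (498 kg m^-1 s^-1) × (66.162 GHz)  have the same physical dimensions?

No

Reduce each to base SI dimensions:
  (15.55 kg·m⁻³) × (570 J·kg⁻¹):  [kg·m⁻³] · [m²·s⁻²] = kg·m⁻¹·s⁻²
  100 s^-2·kg·m^-1:  kg·m⁻¹·s⁻²
  (94.2 kg·m⁻³) × (650 m²·s⁻¹):  [kg·m⁻³] · [m²·s⁻¹] = kg·m⁻¹·s⁻¹
  (498 kg m^-1 s^-1) × (66.162 GHz):  [kg·m⁻¹·s⁻¹] · [s⁻¹] = kg·m⁻¹·s⁻²
The terms do not share a single dimension (kg·m⁻¹·s⁻² vs kg·m⁻¹·s⁻¹).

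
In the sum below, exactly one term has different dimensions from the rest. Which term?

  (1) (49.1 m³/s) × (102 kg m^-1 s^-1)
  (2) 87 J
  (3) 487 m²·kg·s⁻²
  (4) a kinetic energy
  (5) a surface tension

Dimensions:
  (1) [m³·s⁻¹] · [kg·m⁻¹·s⁻¹] = kg·m²·s⁻²
  (2) J = N·m = kg·m²·s⁻²
  (3) kg·m²·s⁻²
  (4) [kinetic energy] = kg·m²·s⁻²
  (5) [surface tension] = kg·s⁻²
All reduce to kg·m²·s⁻² except (5), which is kg·s⁻².

(5)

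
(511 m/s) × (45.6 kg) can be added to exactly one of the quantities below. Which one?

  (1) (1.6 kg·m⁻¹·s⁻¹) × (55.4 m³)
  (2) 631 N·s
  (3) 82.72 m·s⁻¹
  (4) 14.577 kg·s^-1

(2)

Reference: [m·s⁻¹] · [kg] = kg·m·s⁻¹.
Each option:
  (1) [kg·m⁻¹·s⁻¹] · [m³] = kg·m²·s⁻¹
  (2) N·s = kg·m·s⁻²·s = kg·m·s⁻¹  ← same
  (3) m·s⁻¹
  (4) kg·s⁻¹
Only (2) matches kg·m·s⁻¹.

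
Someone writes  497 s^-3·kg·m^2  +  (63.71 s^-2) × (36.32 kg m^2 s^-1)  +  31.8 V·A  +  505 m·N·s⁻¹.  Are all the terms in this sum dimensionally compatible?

Yes

Expand each in SI base units:
  497 s^-3·kg·m^2:  kg·m²·s⁻³
  (63.71 s^-2) × (36.32 kg m^2 s^-1):  [s⁻²] · [kg·m²·s⁻¹] = kg·m²·s⁻³
  31.8 V·A:  V·A = J·C⁻¹·A = kg·m²·s⁻³
  505 m·N·s⁻¹:  N·m·s⁻¹ = kg·m·s⁻²·m·s⁻¹ = kg·m²·s⁻³
Every term reduces to kg·m²·s⁻³.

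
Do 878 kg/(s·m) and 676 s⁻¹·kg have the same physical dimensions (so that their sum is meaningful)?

No

Reduce each to base SI dimensions:
  878 kg/(s·m):  kg·m⁻¹·s⁻¹
  676 s⁻¹·kg:  kg·s⁻¹
kg·m⁻¹·s⁻¹ ≠ kg·s⁻¹, so they cannot be added.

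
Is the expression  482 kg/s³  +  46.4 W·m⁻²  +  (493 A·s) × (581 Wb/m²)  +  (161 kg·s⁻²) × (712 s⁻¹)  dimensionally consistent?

No

In SI base units:
  482 kg/s³:  kg·s⁻³
  46.4 W·m⁻²:  W·m⁻² = J·s⁻¹·m⁻² = kg·s⁻³
  (493 A·s) × (581 Wb/m²):  [s·A] · [kg·s⁻²·A⁻¹] = kg·s⁻¹
  (161 kg·s⁻²) × (712 s⁻¹):  [kg·s⁻²] · [s⁻¹] = kg·s⁻³
The terms do not share a single dimension (kg·s⁻³ vs kg·s⁻¹).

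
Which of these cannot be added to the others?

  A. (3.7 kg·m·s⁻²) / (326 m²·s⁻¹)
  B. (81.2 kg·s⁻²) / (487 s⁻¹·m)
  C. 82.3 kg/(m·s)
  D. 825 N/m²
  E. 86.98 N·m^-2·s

Work out the base dimensions of each:
  A. [kg·m·s⁻²] / [m²·s⁻¹] = kg·m⁻¹·s⁻¹
  B. [kg·s⁻²] / [m·s⁻¹] = kg·m⁻¹·s⁻¹
  C. kg·m⁻¹·s⁻¹
  D. N·m⁻² = kg·m·s⁻²·m⁻² = kg·m⁻¹·s⁻²
  E. N·s·m⁻² = kg·m·s⁻²·s·m⁻² = kg·m⁻¹·s⁻¹
All reduce to kg·m⁻¹·s⁻¹ except D., which is kg·m⁻¹·s⁻².

D.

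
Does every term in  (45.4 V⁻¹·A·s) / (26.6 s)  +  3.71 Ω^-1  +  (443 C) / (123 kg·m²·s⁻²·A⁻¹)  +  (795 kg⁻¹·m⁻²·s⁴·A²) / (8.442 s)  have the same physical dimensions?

Reduce each to base SI dimensions:
  (45.4 V⁻¹·A·s) / (26.6 s):  [kg⁻¹·m⁻²·s⁴·A²] / [s] = kg⁻¹·m⁻²·s³·A²
  3.71 Ω^-1:  Ω⁻¹ = (V·A⁻¹)⁻¹ = kg⁻¹·m⁻²·s³·A²
  (443 C) / (123 kg·m²·s⁻²·A⁻¹):  [s·A] / [kg·m²·s⁻²·A⁻¹] = kg⁻¹·m⁻²·s³·A²
  (795 kg⁻¹·m⁻²·s⁴·A²) / (8.442 s):  [kg⁻¹·m⁻²·s⁴·A²] / [s] = kg⁻¹·m⁻²·s³·A²
Every term reduces to kg⁻¹·m⁻²·s³·A².

Yes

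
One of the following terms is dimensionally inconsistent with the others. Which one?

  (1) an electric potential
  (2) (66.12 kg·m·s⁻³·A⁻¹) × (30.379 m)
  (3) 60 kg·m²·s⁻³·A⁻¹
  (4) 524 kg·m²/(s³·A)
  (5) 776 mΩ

In SI base units:
  (1) [electric potential] = kg·m²·s⁻³·A⁻¹
  (2) [kg·m·s⁻³·A⁻¹] · [m] = kg·m²·s⁻³·A⁻¹
  (3) kg·m²·s⁻³·A⁻¹
  (4) kg·m²·s⁻³·A⁻¹
  (5) Ω = V·A⁻¹ = kg·m²·s⁻³·A⁻²
All reduce to kg·m²·s⁻³·A⁻¹ except (5), which is kg·m²·s⁻³·A⁻².

(5)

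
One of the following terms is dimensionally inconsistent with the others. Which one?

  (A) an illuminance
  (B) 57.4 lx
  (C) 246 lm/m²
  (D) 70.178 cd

(D)

Dimensions:
  (A) [illuminance] = m⁻²·cd
  (B) lx = lm·m⁻² = m⁻²·cd
  (C) lm·m⁻² = cd·m⁻² = m⁻²·cd
  (D) cd
All reduce to m⁻²·cd except (D), which is cd.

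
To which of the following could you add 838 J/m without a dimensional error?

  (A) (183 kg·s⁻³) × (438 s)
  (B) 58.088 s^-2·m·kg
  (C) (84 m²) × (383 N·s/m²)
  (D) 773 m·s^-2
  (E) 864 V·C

Reference: J·m⁻¹ = N·m·m⁻¹ = kg·m·s⁻².
Each option:
  (A) [kg·s⁻³] · [s] = kg·s⁻²
  (B) kg·m·s⁻²  ← same
  (C) [m²] · [kg·m⁻¹·s⁻¹] = kg·m·s⁻¹
  (D) m·s⁻²
  (E) C·V = s·A·J·C⁻¹ = kg·m²·s⁻²
Only (B) matches kg·m·s⁻².

(B)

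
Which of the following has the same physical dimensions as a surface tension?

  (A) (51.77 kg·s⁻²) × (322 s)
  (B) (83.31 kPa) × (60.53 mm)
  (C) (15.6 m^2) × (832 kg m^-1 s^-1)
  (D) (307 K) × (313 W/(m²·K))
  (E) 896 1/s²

(B)

Reference: [surface tension] = kg·s⁻².
Each option:
  (A) [kg·s⁻²] · [s] = kg·s⁻¹
  (B) [kg·m⁻¹·s⁻²] · [m] = kg·s⁻²  ← same
  (C) [m²] · [kg·m⁻¹·s⁻¹] = kg·m·s⁻¹
  (D) [K] · [kg·s⁻³·K⁻¹] = kg·s⁻³
  (E) s⁻²
Only (B) matches kg·s⁻².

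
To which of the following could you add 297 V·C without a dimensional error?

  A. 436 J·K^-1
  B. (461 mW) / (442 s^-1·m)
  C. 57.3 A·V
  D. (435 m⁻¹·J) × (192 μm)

Reference: C·V = s·A·J·C⁻¹ = kg·m²·s⁻².
Each option:
  A. J·K⁻¹ = N·m·K⁻¹ = kg·m²·s⁻²·K⁻¹
  B. [kg·m²·s⁻³] / [m·s⁻¹] = kg·m·s⁻²
  C. V·A = J·C⁻¹·A = kg·m²·s⁻³
  D. [kg·m·s⁻²] · [m] = kg·m²·s⁻²  ← same
Only D. matches kg·m²·s⁻².

D.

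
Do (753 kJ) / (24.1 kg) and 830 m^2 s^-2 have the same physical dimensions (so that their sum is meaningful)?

Work out the base dimensions of each:
  (753 kJ) / (24.1 kg):  [kg·m²·s⁻²] / [kg] = m²·s⁻²
  830 m^2 s^-2:  m²·s⁻²
Both are m²·s⁻², so they have the same dimensions and can be added.

Yes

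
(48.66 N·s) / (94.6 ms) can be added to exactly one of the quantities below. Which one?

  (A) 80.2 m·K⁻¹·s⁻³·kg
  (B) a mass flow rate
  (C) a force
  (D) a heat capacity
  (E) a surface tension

(C)

Reference: [kg·m·s⁻¹] / [s] = kg·m·s⁻².
Each option:
  (A) kg·m·s⁻³·K⁻¹
  (B) [mass flow rate] = kg·s⁻¹
  (C) [force] = kg·m·s⁻²  ← same
  (D) [heat capacity] = kg·m²·s⁻²·K⁻¹
  (E) [surface tension] = kg·s⁻²
Only (C) matches kg·m·s⁻².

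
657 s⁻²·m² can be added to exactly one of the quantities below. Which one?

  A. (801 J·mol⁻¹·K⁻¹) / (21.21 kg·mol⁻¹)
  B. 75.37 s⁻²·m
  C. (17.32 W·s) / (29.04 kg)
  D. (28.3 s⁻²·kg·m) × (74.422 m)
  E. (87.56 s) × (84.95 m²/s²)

C.

Reference: m²·s⁻².
Each option:
  A. [kg·m²·s⁻²·K⁻¹·mol⁻¹] / [kg·mol⁻¹] = m²·s⁻²·K⁻¹
  B. m·s⁻²
  C. [kg·m²·s⁻²] / [kg] = m²·s⁻²  ← same
  D. [kg·m·s⁻²] · [m] = kg·m²·s⁻²
  E. [s] · [m²·s⁻²] = m²·s⁻¹
Only C. matches m²·s⁻².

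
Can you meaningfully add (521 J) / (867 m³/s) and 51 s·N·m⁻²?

In SI base units:
  (521 J) / (867 m³/s):  [kg·m²·s⁻²] / [m³·s⁻¹] = kg·m⁻¹·s⁻¹
  51 s·N·m⁻²:  N·s·m⁻² = kg·m·s⁻²·s·m⁻² = kg·m⁻¹·s⁻¹
Both are kg·m⁻¹·s⁻¹, so they have the same dimensions and can be added.

Yes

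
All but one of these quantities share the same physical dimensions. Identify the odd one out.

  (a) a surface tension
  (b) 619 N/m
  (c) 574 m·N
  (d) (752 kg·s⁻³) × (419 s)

Expand each in SI base units:
  (a) [surface tension] = kg·s⁻²
  (b) N·m⁻¹ = kg·m·s⁻²·m⁻¹ = kg·s⁻²
  (c) N·m = kg·m·s⁻²·m = kg·m²·s⁻²
  (d) [kg·s⁻³] · [s] = kg·s⁻²
All reduce to kg·s⁻² except (c), which is kg·m²·s⁻².

(c)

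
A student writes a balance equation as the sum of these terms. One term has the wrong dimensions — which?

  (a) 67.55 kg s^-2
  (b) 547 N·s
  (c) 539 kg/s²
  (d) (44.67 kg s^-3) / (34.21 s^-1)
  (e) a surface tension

(b)

Work out the base dimensions of each:
  (a) kg·s⁻²
  (b) N·s = kg·m·s⁻²·s = kg·m·s⁻¹
  (c) kg·s⁻²
  (d) [kg·s⁻³] / [s⁻¹] = kg·s⁻²
  (e) [surface tension] = kg·s⁻²
All reduce to kg·s⁻² except (b), which is kg·m·s⁻¹.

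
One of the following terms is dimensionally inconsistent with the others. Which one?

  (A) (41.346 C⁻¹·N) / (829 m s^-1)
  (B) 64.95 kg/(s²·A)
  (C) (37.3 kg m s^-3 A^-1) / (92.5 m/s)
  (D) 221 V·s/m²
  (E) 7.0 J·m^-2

(E)

Work out the base dimensions of each:
  (A) [kg·m·s⁻³·A⁻¹] / [m·s⁻¹] = kg·s⁻²·A⁻¹
  (B) kg·s⁻²·A⁻¹
  (C) [kg·m·s⁻³·A⁻¹] / [m·s⁻¹] = kg·s⁻²·A⁻¹
  (D) V·s·m⁻² = J·C⁻¹·s·m⁻² = kg·s⁻²·A⁻¹
  (E) J·m⁻² = N·m·m⁻² = kg·s⁻²
All reduce to kg·s⁻²·A⁻¹ except (E), which is kg·s⁻².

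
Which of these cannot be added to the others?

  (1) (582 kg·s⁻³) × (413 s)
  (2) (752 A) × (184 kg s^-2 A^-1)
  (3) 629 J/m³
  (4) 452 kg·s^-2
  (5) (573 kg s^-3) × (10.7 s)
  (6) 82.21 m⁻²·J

(3)

Expand each in SI base units:
  (1) [kg·s⁻³] · [s] = kg·s⁻²
  (2) [A] · [kg·s⁻²·A⁻¹] = kg·s⁻²
  (3) J·m⁻³ = N·m·m⁻³ = kg·m⁻¹·s⁻²
  (4) kg·s⁻²
  (5) [kg·s⁻³] · [s] = kg·s⁻²
  (6) J·m⁻² = N·m·m⁻² = kg·s⁻²
All reduce to kg·s⁻² except (3), which is kg·m⁻¹·s⁻².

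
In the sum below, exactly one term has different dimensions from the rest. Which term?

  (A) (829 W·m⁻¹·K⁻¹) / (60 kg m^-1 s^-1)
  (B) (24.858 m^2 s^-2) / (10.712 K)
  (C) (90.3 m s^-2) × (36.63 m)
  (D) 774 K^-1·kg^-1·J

(C)

Dimensions:
  (A) [kg·m·s⁻³·K⁻¹] / [kg·m⁻¹·s⁻¹] = m²·s⁻²·K⁻¹
  (B) [m²·s⁻²] / [K] = m²·s⁻²·K⁻¹
  (C) [m·s⁻²] · [m] = m²·s⁻²
  (D) J·kg⁻¹·K⁻¹ = N·m·kg⁻¹·K⁻¹ = m²·s⁻²·K⁻¹
All reduce to m²·s⁻²·K⁻¹ except (C), which is m²·s⁻².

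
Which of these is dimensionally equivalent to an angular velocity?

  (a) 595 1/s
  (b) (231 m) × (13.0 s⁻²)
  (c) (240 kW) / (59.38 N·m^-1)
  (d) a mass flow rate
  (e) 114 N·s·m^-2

Reference: [angular velocity] = s⁻¹.
Each option:
  (a) s⁻¹  ← same
  (b) [m] · [s⁻²] = m·s⁻²
  (c) [kg·m²·s⁻³] / [kg·s⁻²] = m²·s⁻¹
  (d) [mass flow rate] = kg·s⁻¹
  (e) N·s·m⁻² = kg·m·s⁻²·s·m⁻² = kg·m⁻¹·s⁻¹
Only (a) matches s⁻¹.

(a)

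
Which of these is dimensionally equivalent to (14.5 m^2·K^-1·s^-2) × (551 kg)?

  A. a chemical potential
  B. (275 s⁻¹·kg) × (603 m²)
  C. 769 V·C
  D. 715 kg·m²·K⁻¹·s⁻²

D.

Reference: [m²·s⁻²·K⁻¹] · [kg] = kg·m²·s⁻²·K⁻¹.
Each option:
  A. [chemical potential] = kg·m²·s⁻²·mol⁻¹
  B. [kg·s⁻¹] · [m²] = kg·m²·s⁻¹
  C. C·V = s·A·J·C⁻¹ = kg·m²·s⁻²
  D. kg·m²·s⁻²·K⁻¹  ← same
Only D. matches kg·m²·s⁻²·K⁻¹.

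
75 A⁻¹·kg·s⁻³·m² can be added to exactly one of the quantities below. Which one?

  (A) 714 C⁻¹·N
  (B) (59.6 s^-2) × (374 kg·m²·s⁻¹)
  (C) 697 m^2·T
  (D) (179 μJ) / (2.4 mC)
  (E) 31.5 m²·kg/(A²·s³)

Reference: kg·m²·s⁻³·A⁻¹.
Each option:
  (A) N·C⁻¹ = kg·m·s⁻²·(s·A)⁻¹ = kg·m·s⁻³·A⁻¹
  (B) [s⁻²] · [kg·m²·s⁻¹] = kg·m²·s⁻³
  (C) T·m² = Wb·m⁻²·m² = kg·m²·s⁻²·A⁻¹
  (D) [kg·m²·s⁻²] / [s·A] = kg·m²·s⁻³·A⁻¹  ← same
  (E) kg·m²·s⁻³·A⁻²
Only (D) matches kg·m²·s⁻³·A⁻¹.

(D)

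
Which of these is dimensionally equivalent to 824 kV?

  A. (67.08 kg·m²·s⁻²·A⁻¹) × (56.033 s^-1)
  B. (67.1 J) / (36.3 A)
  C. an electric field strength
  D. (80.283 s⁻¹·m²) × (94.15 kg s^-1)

A.

Reference: V = J·C⁻¹ = kg·m²·s⁻³·A⁻¹.
Each option:
  A. [kg·m²·s⁻²·A⁻¹] · [s⁻¹] = kg·m²·s⁻³·A⁻¹  ← same
  B. [kg·m²·s⁻²] / [A] = kg·m²·s⁻²·A⁻¹
  C. [electric field strength] = kg·m·s⁻³·A⁻¹
  D. [m²·s⁻¹] · [kg·s⁻¹] = kg·m²·s⁻²
Only A. matches kg·m²·s⁻³·A⁻¹.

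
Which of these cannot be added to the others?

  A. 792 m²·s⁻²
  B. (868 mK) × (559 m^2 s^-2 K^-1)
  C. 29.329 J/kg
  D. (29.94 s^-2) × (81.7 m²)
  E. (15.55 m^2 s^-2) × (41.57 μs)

E.

Work out the base dimensions of each:
  A. m²·s⁻²
  B. [K] · [m²·s⁻²·K⁻¹] = m²·s⁻²
  C. J·kg⁻¹ = N·m·kg⁻¹ = m²·s⁻²
  D. [s⁻²] · [m²] = m²·s⁻²
  E. [m²·s⁻²] · [s] = m²·s⁻¹
All reduce to m²·s⁻² except E., which is m²·s⁻¹.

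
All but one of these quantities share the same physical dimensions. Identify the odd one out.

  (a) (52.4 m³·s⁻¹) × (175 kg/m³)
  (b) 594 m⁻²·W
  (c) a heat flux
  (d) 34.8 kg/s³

(a)

Work out the base dimensions of each:
  (a) [m³·s⁻¹] · [kg·m⁻³] = kg·s⁻¹
  (b) W·m⁻² = J·s⁻¹·m⁻² = kg·s⁻³
  (c) [heat flux] = kg·s⁻³
  (d) kg·s⁻³
All reduce to kg·s⁻³ except (a), which is kg·s⁻¹.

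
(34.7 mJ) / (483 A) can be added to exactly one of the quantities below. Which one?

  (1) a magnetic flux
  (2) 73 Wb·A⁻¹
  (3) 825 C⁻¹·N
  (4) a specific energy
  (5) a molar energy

(1)

Reference: [kg·m²·s⁻²] / [A] = kg·m²·s⁻²·A⁻¹.
Each option:
  (1) [magnetic flux] = kg·m²·s⁻²·A⁻¹  ← same
  (2) Wb·A⁻¹ = V·s·A⁻¹ = kg·m²·s⁻²·A⁻²
  (3) N·C⁻¹ = kg·m·s⁻²·(s·A)⁻¹ = kg·m·s⁻³·A⁻¹
  (4) [specific energy] = m²·s⁻²
  (5) [molar energy] = kg·m²·s⁻²·mol⁻¹
Only (1) matches kg·m²·s⁻²·A⁻¹.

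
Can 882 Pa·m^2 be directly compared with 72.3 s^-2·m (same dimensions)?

No

Reduce each to base SI dimensions:
  882 Pa·m^2:  Pa·m² = N·m⁻²·m² = kg·m·s⁻²
  72.3 s^-2·m:  m·s⁻²
kg·m·s⁻² ≠ m·s⁻², so they cannot be added.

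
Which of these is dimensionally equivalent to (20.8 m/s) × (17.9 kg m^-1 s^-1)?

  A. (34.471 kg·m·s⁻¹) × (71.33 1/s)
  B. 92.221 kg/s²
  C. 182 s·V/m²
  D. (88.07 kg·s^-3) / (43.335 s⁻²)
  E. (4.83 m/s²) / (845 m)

B.

Reference: [m·s⁻¹] · [kg·m⁻¹·s⁻¹] = kg·s⁻².
Each option:
  A. [kg·m·s⁻¹] · [s⁻¹] = kg·m·s⁻²
  B. kg·s⁻²  ← same
  C. V·s·m⁻² = J·C⁻¹·s·m⁻² = kg·s⁻²·A⁻¹
  D. [kg·s⁻³] / [s⁻²] = kg·s⁻¹
  E. [m·s⁻²] / [m] = s⁻²
Only B. matches kg·s⁻².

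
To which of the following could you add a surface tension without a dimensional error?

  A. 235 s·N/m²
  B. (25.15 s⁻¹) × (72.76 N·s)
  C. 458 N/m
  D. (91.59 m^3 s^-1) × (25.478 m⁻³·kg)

C.

Reference: [surface tension] = kg·s⁻².
Each option:
  A. N·s·m⁻² = kg·m·s⁻²·s·m⁻² = kg·m⁻¹·s⁻¹
  B. [s⁻¹] · [kg·m·s⁻¹] = kg·m·s⁻²
  C. N·m⁻¹ = kg·m·s⁻²·m⁻¹ = kg·s⁻²  ← same
  D. [m³·s⁻¹] · [kg·m⁻³] = kg·s⁻¹
Only C. matches kg·s⁻².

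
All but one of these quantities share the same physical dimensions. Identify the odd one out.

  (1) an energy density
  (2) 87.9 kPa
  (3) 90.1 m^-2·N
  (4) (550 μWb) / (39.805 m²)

Reduce each to base SI dimensions:
  (1) [energy density] = kg·m⁻¹·s⁻²
  (2) Pa = N·m⁻² = kg·m⁻¹·s⁻²
  (3) N·m⁻² = kg·m·s⁻²·m⁻² = kg·m⁻¹·s⁻²
  (4) [kg·m²·s⁻²·A⁻¹] / [m²] = kg·s⁻²·A⁻¹
All reduce to kg·m⁻¹·s⁻² except (4), which is kg·s⁻²·A⁻¹.

(4)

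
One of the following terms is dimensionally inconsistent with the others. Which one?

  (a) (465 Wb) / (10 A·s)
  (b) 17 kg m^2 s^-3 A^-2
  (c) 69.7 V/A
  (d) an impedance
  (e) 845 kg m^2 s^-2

Expand each in SI base units:
  (a) [kg·m²·s⁻²·A⁻¹] / [s·A] = kg·m²·s⁻³·A⁻²
  (b) kg·m²·s⁻³·A⁻²
  (c) V·A⁻¹ = J·C⁻¹·A⁻¹ = kg·m²·s⁻³·A⁻²
  (d) [impedance] = kg·m²·s⁻³·A⁻²
  (e) kg·m²·s⁻²
All reduce to kg·m²·s⁻³·A⁻² except (e), which is kg·m²·s⁻².

(e)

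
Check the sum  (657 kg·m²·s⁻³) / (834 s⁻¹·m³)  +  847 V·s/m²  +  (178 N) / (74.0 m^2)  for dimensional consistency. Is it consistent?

Reduce each to base SI dimensions:
  (657 kg·m²·s⁻³) / (834 s⁻¹·m³):  [kg·m²·s⁻³] / [m³·s⁻¹] = kg·m⁻¹·s⁻²
  847 V·s/m²:  V·s·m⁻² = J·C⁻¹·s·m⁻² = kg·s⁻²·A⁻¹
  (178 N) / (74.0 m^2):  [kg·m·s⁻²] / [m²] = kg·m⁻¹·s⁻²
The terms do not share a single dimension (kg·m⁻¹·s⁻² vs kg·s⁻²·A⁻¹).

No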